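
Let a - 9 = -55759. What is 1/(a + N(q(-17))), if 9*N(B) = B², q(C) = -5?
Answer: -9/501725 ≈ -1.7938e-5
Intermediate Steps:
a = -55750 (a = 9 - 55759 = -55750)
N(B) = B²/9
1/(a + N(q(-17))) = 1/(-55750 + (⅑)*(-5)²) = 1/(-55750 + (⅑)*25) = 1/(-55750 + 25/9) = 1/(-501725/9) = -9/501725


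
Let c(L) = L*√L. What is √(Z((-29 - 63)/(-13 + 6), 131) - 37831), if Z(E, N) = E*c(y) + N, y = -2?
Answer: 2*√(-461825 - 322*I*√2)/7 ≈ 0.095727 - 194.16*I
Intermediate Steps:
c(L) = L^(3/2)
Z(E, N) = N - 2*I*E*√2 (Z(E, N) = E*(-2)^(3/2) + N = E*(-2*I*√2) + N = -2*I*E*√2 + N = N - 2*I*E*√2)
√(Z((-29 - 63)/(-13 + 6), 131) - 37831) = √((131 - 2*I*(-29 - 63)/(-13 + 6)*√2) - 37831) = √((131 - 2*I*(-92/(-7))*√2) - 37831) = √((131 - 2*I*(-92*(-⅐))*√2) - 37831) = √((131 - 2*I*92/7*√2) - 37831) = √((131 - 184*I*√2/7) - 37831) = √(-37700 - 184*I*√2/7)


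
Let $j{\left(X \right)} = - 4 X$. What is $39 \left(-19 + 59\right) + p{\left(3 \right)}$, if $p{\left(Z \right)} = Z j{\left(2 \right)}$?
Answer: $1536$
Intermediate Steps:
$p{\left(Z \right)} = - 8 Z$ ($p{\left(Z \right)} = Z \left(\left(-4\right) 2\right) = Z \left(-8\right) = - 8 Z$)
$39 \left(-19 + 59\right) + p{\left(3 \right)} = 39 \left(-19 + 59\right) - 24 = 39 \cdot 40 - 24 = 1560 - 24 = 1536$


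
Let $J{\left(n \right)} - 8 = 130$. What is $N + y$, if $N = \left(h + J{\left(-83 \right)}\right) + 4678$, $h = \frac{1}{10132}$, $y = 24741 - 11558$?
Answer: $\frac{182365869}{10132} \approx 17999.0$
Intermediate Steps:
$y = 13183$
$h = \frac{1}{10132} \approx 9.8697 \cdot 10^{-5}$
$J{\left(n \right)} = 138$ ($J{\left(n \right)} = 8 + 130 = 138$)
$N = \frac{48795713}{10132}$ ($N = \left(\frac{1}{10132} + 138\right) + 4678 = \frac{1398217}{10132} + 4678 = \frac{48795713}{10132} \approx 4816.0$)
$N + y = \frac{48795713}{10132} + 13183 = \frac{182365869}{10132}$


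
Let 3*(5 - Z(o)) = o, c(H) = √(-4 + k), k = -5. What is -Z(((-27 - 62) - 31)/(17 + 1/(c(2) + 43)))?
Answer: -263819/35895 - 8*I/35895 ≈ -7.3497 - 0.00022287*I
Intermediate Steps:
c(H) = 3*I (c(H) = √(-4 - 5) = √(-9) = 3*I)
Z(o) = 5 - o/3
-Z(((-27 - 62) - 31)/(17 + 1/(c(2) + 43))) = -(5 - ((-27 - 62) - 31)/(3*(17 + 1/(3*I + 43)))) = -(5 - (-89 - 31)/(3*(17 + 1/(43 + 3*I)))) = -(5 - (-40)/(17 + (43 - 3*I)/1858)) = -(5 + 40/(17 + (43 - 3*I)/1858)) = -5 - 40/(17 + (43 - 3*I)/1858)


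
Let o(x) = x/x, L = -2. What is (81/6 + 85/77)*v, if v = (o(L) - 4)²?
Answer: 20241/154 ≈ 131.44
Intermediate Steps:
o(x) = 1
v = 9 (v = (1 - 4)² = (-3)² = 9)
(81/6 + 85/77)*v = (81/6 + 85/77)*9 = (81*(⅙) + 85*(1/77))*9 = (27/2 + 85/77)*9 = (2249/154)*9 = 20241/154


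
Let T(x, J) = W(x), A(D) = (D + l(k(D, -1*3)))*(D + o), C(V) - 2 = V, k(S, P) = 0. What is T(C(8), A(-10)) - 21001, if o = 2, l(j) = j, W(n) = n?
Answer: -20991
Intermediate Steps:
C(V) = 2 + V
A(D) = D*(2 + D) (A(D) = (D + 0)*(D + 2) = D*(2 + D))
T(x, J) = x
T(C(8), A(-10)) - 21001 = (2 + 8) - 21001 = 10 - 21001 = -20991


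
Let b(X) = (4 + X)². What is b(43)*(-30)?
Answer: -66270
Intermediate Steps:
b(43)*(-30) = (4 + 43)²*(-30) = 47²*(-30) = 2209*(-30) = -66270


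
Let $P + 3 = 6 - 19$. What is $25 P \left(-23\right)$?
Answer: $9200$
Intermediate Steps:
$P = -16$ ($P = -3 + \left(6 - 19\right) = -3 - 13 = -16$)
$25 P \left(-23\right) = 25 \left(-16\right) \left(-23\right) = \left(-400\right) \left(-23\right) = 9200$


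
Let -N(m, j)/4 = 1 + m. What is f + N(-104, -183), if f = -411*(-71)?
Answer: 29593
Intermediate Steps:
f = 29181
N(m, j) = -4 - 4*m (N(m, j) = -4*(1 + m) = -4 - 4*m)
f + N(-104, -183) = 29181 + (-4 - 4*(-104)) = 29181 + (-4 + 416) = 29181 + 412 = 29593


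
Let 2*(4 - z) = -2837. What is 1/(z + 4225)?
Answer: 2/11295 ≈ 0.00017707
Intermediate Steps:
z = 2845/2 (z = 4 - 1/2*(-2837) = 4 + 2837/2 = 2845/2 ≈ 1422.5)
1/(z + 4225) = 1/(2845/2 + 4225) = 1/(11295/2) = 2/11295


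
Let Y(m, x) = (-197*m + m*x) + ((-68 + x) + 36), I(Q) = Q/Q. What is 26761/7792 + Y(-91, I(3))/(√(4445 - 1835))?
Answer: 26761/7792 + 1187*√290/58 ≈ 351.95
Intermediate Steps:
I(Q) = 1
Y(m, x) = -32 + x - 197*m + m*x (Y(m, x) = (-197*m + m*x) + (-32 + x) = -32 + x - 197*m + m*x)
26761/7792 + Y(-91, I(3))/(√(4445 - 1835)) = 26761/7792 + (-32 + 1 - 197*(-91) - 91*1)/(√(4445 - 1835)) = 26761*(1/7792) + (-32 + 1 + 17927 - 91)/(√2610) = 26761/7792 + 17805/((3*√290)) = 26761/7792 + 17805*(√290/870) = 26761/7792 + 1187*√290/58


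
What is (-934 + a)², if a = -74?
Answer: 1016064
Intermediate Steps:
(-934 + a)² = (-934 - 74)² = (-1008)² = 1016064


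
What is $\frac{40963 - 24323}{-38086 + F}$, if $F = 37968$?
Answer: $- \frac{8320}{59} \approx -141.02$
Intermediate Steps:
$\frac{40963 - 24323}{-38086 + F} = \frac{40963 - 24323}{-38086 + 37968} = \frac{16640}{-118} = 16640 \left(- \frac{1}{118}\right) = - \frac{8320}{59}$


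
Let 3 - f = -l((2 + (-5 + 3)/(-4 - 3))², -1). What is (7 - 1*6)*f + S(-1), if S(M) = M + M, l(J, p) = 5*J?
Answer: 1329/49 ≈ 27.122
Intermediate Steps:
S(M) = 2*M
f = 1427/49 (f = 3 - (-1)*5*(2 + (-5 + 3)/(-4 - 3))² = 3 - (-1)*5*(2 - 2/(-7))² = 3 - (-1)*5*(2 - 2*(-⅐))² = 3 - (-1)*5*(2 + 2/7)² = 3 - (-1)*5*(16/7)² = 3 - (-1)*5*(256/49) = 3 - (-1)*1280/49 = 3 - 1*(-1280/49) = 3 + 1280/49 = 1427/49 ≈ 29.122)
(7 - 1*6)*f + S(-1) = (7 - 1*6)*(1427/49) + 2*(-1) = (7 - 6)*(1427/49) - 2 = 1*(1427/49) - 2 = 1427/49 - 2 = 1329/49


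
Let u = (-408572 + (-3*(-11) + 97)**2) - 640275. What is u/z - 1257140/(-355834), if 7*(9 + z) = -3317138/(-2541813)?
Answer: 3266852907731461879/27900424600277 ≈ 1.1709e+5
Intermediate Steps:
z = -156817081/17792691 (z = -9 + (-3317138/(-2541813))/7 = -9 + (-3317138*(-1/2541813))/7 = -9 + (1/7)*(3317138/2541813) = -9 + 3317138/17792691 = -156817081/17792691 ≈ -8.8136)
u = -1031947 (u = (-408572 + (33 + 97)**2) - 640275 = (-408572 + 130**2) - 640275 = (-408572 + 16900) - 640275 = -391672 - 640275 = -1031947)
u/z - 1257140/(-355834) = -1031947/(-156817081/17792691) - 1257140/(-355834) = -1031947*(-17792691/156817081) - 1257140*(-1/355834) = 18361114099377/156817081 + 628570/177917 = 3266852907731461879/27900424600277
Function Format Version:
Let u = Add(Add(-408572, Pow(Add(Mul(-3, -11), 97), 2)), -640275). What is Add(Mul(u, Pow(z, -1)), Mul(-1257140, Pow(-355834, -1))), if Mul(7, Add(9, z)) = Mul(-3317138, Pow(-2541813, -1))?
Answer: Rational(3266852907731461879, 27900424600277) ≈ 1.1709e+5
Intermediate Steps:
z = Rational(-156817081, 17792691) (z = Add(-9, Mul(Rational(1, 7), Mul(-3317138, Pow(-2541813, -1)))) = Add(-9, Mul(Rational(1, 7), Mul(-3317138, Rational(-1, 2541813)))) = Add(-9, Mul(Rational(1, 7), Rational(3317138, 2541813))) = Add(-9, Rational(3317138, 17792691)) = Rational(-156817081, 17792691) ≈ -8.8136)
u = -1031947 (u = Add(Add(-408572, Pow(Add(33, 97), 2)), -640275) = Add(Add(-408572, Pow(130, 2)), -640275) = Add(Add(-408572, 16900), -640275) = Add(-391672, -640275) = -1031947)
Add(Mul(u, Pow(z, -1)), Mul(-1257140, Pow(-355834, -1))) = Add(Mul(-1031947, Pow(Rational(-156817081, 17792691), -1)), Mul(-1257140, Pow(-355834, -1))) = Add(Mul(-1031947, Rational(-17792691, 156817081)), Mul(-1257140, Rational(-1, 355834))) = Add(Rational(18361114099377, 156817081), Rational(628570, 177917)) = Rational(3266852907731461879, 27900424600277)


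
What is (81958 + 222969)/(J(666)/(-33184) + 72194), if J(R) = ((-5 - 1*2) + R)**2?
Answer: 10118697568/2395251415 ≈ 4.2245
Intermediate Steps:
J(R) = (-7 + R)**2 (J(R) = ((-5 - 2) + R)**2 = (-7 + R)**2)
(81958 + 222969)/(J(666)/(-33184) + 72194) = (81958 + 222969)/((-7 + 666)**2/(-33184) + 72194) = 304927/(659**2*(-1/33184) + 72194) = 304927/(434281*(-1/33184) + 72194) = 304927/(-434281/33184 + 72194) = 304927/(2395251415/33184) = 304927*(33184/2395251415) = 10118697568/2395251415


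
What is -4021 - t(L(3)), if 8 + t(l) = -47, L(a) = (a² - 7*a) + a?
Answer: -3966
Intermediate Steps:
L(a) = a² - 6*a
t(l) = -55 (t(l) = -8 - 47 = -55)
-4021 - t(L(3)) = -4021 - 1*(-55) = -4021 + 55 = -3966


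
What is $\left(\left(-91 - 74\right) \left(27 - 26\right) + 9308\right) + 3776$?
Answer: $12919$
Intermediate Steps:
$\left(\left(-91 - 74\right) \left(27 - 26\right) + 9308\right) + 3776 = \left(- 165 \left(27 - 26\right) + 9308\right) + 3776 = \left(\left(-165\right) 1 + 9308\right) + 3776 = \left(-165 + 9308\right) + 3776 = 9143 + 3776 = 12919$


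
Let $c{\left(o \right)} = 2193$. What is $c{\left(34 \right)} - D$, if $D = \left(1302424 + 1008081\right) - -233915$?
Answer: $-2542227$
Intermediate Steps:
$D = 2544420$ ($D = 2310505 + \left(-185257 + 419172\right) = 2310505 + 233915 = 2544420$)
$c{\left(34 \right)} - D = 2193 - 2544420 = -2542227$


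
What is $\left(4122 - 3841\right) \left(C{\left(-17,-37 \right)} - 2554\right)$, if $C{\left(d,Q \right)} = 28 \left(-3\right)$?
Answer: $-741278$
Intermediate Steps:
$C{\left(d,Q \right)} = -84$
$\left(4122 - 3841\right) \left(C{\left(-17,-37 \right)} - 2554\right) = \left(4122 - 3841\right) \left(-84 - 2554\right) = 281 \left(-2638\right) = -741278$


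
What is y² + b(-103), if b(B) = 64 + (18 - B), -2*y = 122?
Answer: 3906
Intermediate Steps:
y = -61 (y = -½*122 = -61)
b(B) = 82 - B
y² + b(-103) = (-61)² + (82 - 1*(-103)) = 3721 + (82 + 103) = 3721 + 185 = 3906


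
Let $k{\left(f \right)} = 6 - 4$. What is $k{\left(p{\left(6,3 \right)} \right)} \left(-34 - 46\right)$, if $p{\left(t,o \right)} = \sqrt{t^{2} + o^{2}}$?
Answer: $-160$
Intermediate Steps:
$p{\left(t,o \right)} = \sqrt{o^{2} + t^{2}}$
$k{\left(f \right)} = 2$ ($k{\left(f \right)} = 6 - 4 = 2$)
$k{\left(p{\left(6,3 \right)} \right)} \left(-34 - 46\right) = 2 \left(-34 - 46\right) = 2 \left(-80\right) = -160$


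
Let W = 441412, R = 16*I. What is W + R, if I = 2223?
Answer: 476980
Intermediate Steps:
R = 35568 (R = 16*2223 = 35568)
W + R = 441412 + 35568 = 476980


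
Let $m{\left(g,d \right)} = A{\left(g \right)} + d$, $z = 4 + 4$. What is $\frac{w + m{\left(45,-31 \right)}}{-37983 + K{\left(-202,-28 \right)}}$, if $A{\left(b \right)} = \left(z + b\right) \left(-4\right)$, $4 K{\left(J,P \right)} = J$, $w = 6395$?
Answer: $- \frac{12304}{76067} \approx -0.16175$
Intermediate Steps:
$z = 8$
$K{\left(J,P \right)} = \frac{J}{4}$
$A{\left(b \right)} = -32 - 4 b$ ($A{\left(b \right)} = \left(8 + b\right) \left(-4\right) = -32 - 4 b$)
$m{\left(g,d \right)} = -32 + d - 4 g$ ($m{\left(g,d \right)} = \left(-32 - 4 g\right) + d = -32 + d - 4 g$)
$\frac{w + m{\left(45,-31 \right)}}{-37983 + K{\left(-202,-28 \right)}} = \frac{6395 - 243}{-37983 + \frac{1}{4} \left(-202\right)} = \frac{6395 - 243}{-37983 - \frac{101}{2}} = \frac{6395 - 243}{- \frac{76067}{2}} = 6152 \left(- \frac{2}{76067}\right) = - \frac{12304}{76067}$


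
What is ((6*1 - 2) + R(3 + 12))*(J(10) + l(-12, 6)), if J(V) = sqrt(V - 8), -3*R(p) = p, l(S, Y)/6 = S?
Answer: 72 - sqrt(2) ≈ 70.586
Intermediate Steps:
l(S, Y) = 6*S
R(p) = -p/3
J(V) = sqrt(-8 + V)
((6*1 - 2) + R(3 + 12))*(J(10) + l(-12, 6)) = ((6*1 - 2) - (3 + 12)/3)*(sqrt(-8 + 10) + 6*(-12)) = ((6 - 2) - 1/3*15)*(sqrt(2) - 72) = (4 - 5)*(-72 + sqrt(2)) = -(-72 + sqrt(2)) = 72 - sqrt(2)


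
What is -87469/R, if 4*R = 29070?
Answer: -174938/14535 ≈ -12.036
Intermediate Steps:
R = 14535/2 (R = (¼)*29070 = 14535/2 ≈ 7267.5)
-87469/R = -87469/14535/2 = -87469*2/14535 = -174938/14535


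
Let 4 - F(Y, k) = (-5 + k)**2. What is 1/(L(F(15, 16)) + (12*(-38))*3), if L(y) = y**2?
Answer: 1/12321 ≈ 8.1162e-5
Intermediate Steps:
F(Y, k) = 4 - (-5 + k)**2
1/(L(F(15, 16)) + (12*(-38))*3) = 1/((4 - (-5 + 16)**2)**2 + (12*(-38))*3) = 1/((4 - 1*11**2)**2 - 456*3) = 1/((4 - 1*121)**2 - 1368) = 1/((4 - 121)**2 - 1368) = 1/((-117)**2 - 1368) = 1/(13689 - 1368) = 1/12321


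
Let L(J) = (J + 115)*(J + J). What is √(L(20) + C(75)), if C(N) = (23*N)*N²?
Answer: 15*√43149 ≈ 3115.9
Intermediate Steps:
C(N) = 23*N³
L(J) = 2*J*(115 + J) (L(J) = (115 + J)*(2*J) = 2*J*(115 + J))
√(L(20) + C(75)) = √(2*20*(115 + 20) + 23*75³) = √(2*20*135 + 23*421875) = √(5400 + 9703125) = √9708525 = 15*√43149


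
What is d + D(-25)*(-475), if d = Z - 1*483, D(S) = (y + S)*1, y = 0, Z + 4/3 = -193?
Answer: 33593/3 ≈ 11198.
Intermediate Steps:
Z = -583/3 (Z = -4/3 - 193 = -583/3 ≈ -194.33)
D(S) = S (D(S) = (0 + S)*1 = S*1 = S)
d = -2032/3 (d = -583/3 - 1*483 = -583/3 - 483 = -2032/3 ≈ -677.33)
d + D(-25)*(-475) = -2032/3 - 25*(-475) = -2032/3 + 11875 = 33593/3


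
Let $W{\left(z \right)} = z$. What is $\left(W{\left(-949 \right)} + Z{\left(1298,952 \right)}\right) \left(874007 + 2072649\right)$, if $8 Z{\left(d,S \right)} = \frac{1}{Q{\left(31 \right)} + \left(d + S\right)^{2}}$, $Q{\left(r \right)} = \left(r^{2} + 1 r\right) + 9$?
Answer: $- \frac{14159455426552212}{5063501} \approx -2.7964 \cdot 10^{9}$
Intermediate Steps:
$Q{\left(r \right)} = 9 + r + r^{2}$ ($Q{\left(r \right)} = \left(r^{2} + r\right) + 9 = \left(r + r^{2}\right) + 9 = 9 + r + r^{2}$)
$Z{\left(d,S \right)} = \frac{1}{8 \left(1001 + \left(S + d\right)^{2}\right)}$ ($Z{\left(d,S \right)} = \frac{1}{8 \left(\left(9 + 31 + 31^{2}\right) + \left(d + S\right)^{2}\right)} = \frac{1}{8 \left(\left(9 + 31 + 961\right) + \left(S + d\right)^{2}\right)} = \frac{1}{8 \left(1001 + \left(S + d\right)^{2}\right)}$)
$\left(W{\left(-949 \right)} + Z{\left(1298,952 \right)}\right) \left(874007 + 2072649\right) = \left(-949 + \frac{1}{8 \left(1001 + \left(952 + 1298\right)^{2}\right)}\right) \left(874007 + 2072649\right) = \left(-949 + \frac{1}{8 \left(1001 + 2250^{2}\right)}\right) 2946656 = \left(-949 + \frac{1}{8 \left(1001 + 5062500\right)}\right) 2946656 = \left(-949 + \frac{1}{8 \cdot 5063501}\right) 2946656 = \left(-949 + \frac{1}{8} \cdot \frac{1}{5063501}\right) 2946656 = \left(-949 + \frac{1}{40508008}\right) 2946656 = \left(- \frac{38442099591}{40508008}\right) 2946656 = - \frac{14159455426552212}{5063501}$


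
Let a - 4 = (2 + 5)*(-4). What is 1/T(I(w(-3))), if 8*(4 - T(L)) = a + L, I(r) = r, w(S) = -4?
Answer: 2/15 ≈ 0.13333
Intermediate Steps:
a = -24 (a = 4 + (2 + 5)*(-4) = 4 + 7*(-4) = 4 - 28 = -24)
T(L) = 7 - L/8 (T(L) = 4 - (-24 + L)/8 = 4 + (3 - L/8) = 7 - L/8)
1/T(I(w(-3))) = 1/(7 - ⅛*(-4)) = 1/(7 + ½) = 1/(15/2) = 2/15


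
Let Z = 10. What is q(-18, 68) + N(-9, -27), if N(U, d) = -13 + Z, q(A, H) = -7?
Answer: -10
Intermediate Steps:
N(U, d) = -3 (N(U, d) = -13 + 10 = -3)
q(-18, 68) + N(-9, -27) = -7 - 3 = -10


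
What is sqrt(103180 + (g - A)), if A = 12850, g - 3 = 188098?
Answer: sqrt(278431) ≈ 527.67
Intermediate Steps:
g = 188101 (g = 3 + 188098 = 188101)
sqrt(103180 + (g - A)) = sqrt(103180 + (188101 - 1*12850)) = sqrt(103180 + (188101 - 12850)) = sqrt(103180 + 175251) = sqrt(278431)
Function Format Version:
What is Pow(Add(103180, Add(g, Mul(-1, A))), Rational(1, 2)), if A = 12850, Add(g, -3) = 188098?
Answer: Pow(278431, Rational(1, 2)) ≈ 527.67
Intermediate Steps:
g = 188101 (g = Add(3, 188098) = 188101)
Pow(Add(103180, Add(g, Mul(-1, A))), Rational(1, 2)) = Pow(Add(103180, Add(188101, Mul(-1, 12850))), Rational(1, 2)) = Pow(Add(103180, Add(188101, -12850)), Rational(1, 2)) = Pow(Add(103180, 175251), Rational(1, 2)) = Pow(278431, Rational(1, 2))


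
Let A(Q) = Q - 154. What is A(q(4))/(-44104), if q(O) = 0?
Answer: 77/22052 ≈ 0.0034917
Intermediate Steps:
A(Q) = -154 + Q
A(q(4))/(-44104) = (-154 + 0)/(-44104) = -154*(-1/44104) = 77/22052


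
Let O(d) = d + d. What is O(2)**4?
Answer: 256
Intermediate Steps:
O(d) = 2*d
O(2)**4 = (2*2)**4 = 4**4 = 256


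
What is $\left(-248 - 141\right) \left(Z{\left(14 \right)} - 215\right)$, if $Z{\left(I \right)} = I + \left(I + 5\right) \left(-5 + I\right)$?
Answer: $11670$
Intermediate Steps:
$Z{\left(I \right)} = I + \left(-5 + I\right) \left(5 + I\right)$ ($Z{\left(I \right)} = I + \left(5 + I\right) \left(-5 + I\right) = I + \left(-5 + I\right) \left(5 + I\right)$)
$\left(-248 - 141\right) \left(Z{\left(14 \right)} - 215\right) = \left(-248 - 141\right) \left(\left(-25 + 14 + 14^{2}\right) - 215\right) = \left(-248 - 141\right) \left(\left(-25 + 14 + 196\right) - 215\right) = - 389 \left(185 - 215\right) = \left(-389\right) \left(-30\right) = 11670$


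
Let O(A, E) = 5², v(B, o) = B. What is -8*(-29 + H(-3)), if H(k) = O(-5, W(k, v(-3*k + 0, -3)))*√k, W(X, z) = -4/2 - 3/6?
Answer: 232 - 200*I*√3 ≈ 232.0 - 346.41*I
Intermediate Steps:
W(X, z) = -5/2 (W(X, z) = -4*½ - 3*⅙ = -2 - ½ = -5/2)
O(A, E) = 25
H(k) = 25*√k
-8*(-29 + H(-3)) = -8*(-29 + 25*√(-3)) = -8*(-29 + 25*(I*√3)) = -8*(-29 + 25*I*√3) = 232 - 200*I*√3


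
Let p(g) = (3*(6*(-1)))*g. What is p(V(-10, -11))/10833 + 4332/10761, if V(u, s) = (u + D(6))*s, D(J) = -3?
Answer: 2136638/12952657 ≈ 0.16496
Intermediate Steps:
V(u, s) = s*(-3 + u) (V(u, s) = (u - 3)*s = (-3 + u)*s = s*(-3 + u))
p(g) = -18*g (p(g) = (3*(-6))*g = -18*g)
p(V(-10, -11))/10833 + 4332/10761 = -(-198)*(-3 - 10)/10833 + 4332/10761 = -(-198)*(-13)*(1/10833) + 4332*(1/10761) = -18*143*(1/10833) + 1444/3587 = -2574*1/10833 + 1444/3587 = -858/3611 + 1444/3587 = 2136638/12952657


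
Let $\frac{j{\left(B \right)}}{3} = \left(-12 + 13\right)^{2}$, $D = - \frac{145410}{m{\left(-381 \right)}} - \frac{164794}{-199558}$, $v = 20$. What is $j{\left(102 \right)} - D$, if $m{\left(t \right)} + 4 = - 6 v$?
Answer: $- \frac{7240981915}{6186298} \approx -1170.5$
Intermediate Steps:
$m{\left(t \right)} = -124$ ($m{\left(t \right)} = -4 - 120 = -124$)
$D = \frac{7259540809}{6186298}$ ($D = - \frac{145410}{-124} - \frac{164794}{-199558} = \left(-145410\right) \left(- \frac{1}{124}\right) - - \frac{82397}{99779} = \frac{72705}{62} + \frac{82397}{99779} = \frac{7259540809}{6186298} \approx 1173.5$)
$j{\left(B \right)} = 3$ ($j{\left(B \right)} = 3 \left(-12 + 13\right)^{2} = 3 \cdot 1^{2} = 3 \cdot 1 = 3$)
$j{\left(102 \right)} - D = 3 - \frac{7259540809}{6186298} = - \frac{7240981915}{6186298}$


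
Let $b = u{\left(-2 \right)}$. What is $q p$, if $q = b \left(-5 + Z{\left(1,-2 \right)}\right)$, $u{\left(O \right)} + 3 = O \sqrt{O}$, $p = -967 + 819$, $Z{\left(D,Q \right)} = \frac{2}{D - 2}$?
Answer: $-3108 - 2072 i \sqrt{2} \approx -3108.0 - 2930.3 i$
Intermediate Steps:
$Z{\left(D,Q \right)} = \frac{2}{-2 + D}$ ($Z{\left(D,Q \right)} = \frac{2}{D - 2} = \frac{2}{-2 + D}$)
$p = -148$
$u{\left(O \right)} = -3 + O^{\frac{3}{2}}$ ($u{\left(O \right)} = -3 + O \sqrt{O} = -3 + O^{\frac{3}{2}}$)
$b = -3 - 2 i \sqrt{2}$ ($b = -3 + \left(-2\right)^{\frac{3}{2}} = -3 - 2 i \sqrt{2} \approx -3.0 - 2.8284 i$)
$q = 21 + 14 i \sqrt{2}$ ($q = \left(-3 - 2 i \sqrt{2}\right) \left(-5 + \frac{2}{-2 + 1}\right) = \left(-3 - 2 i \sqrt{2}\right) \left(-5 + \frac{2}{-1}\right) = \left(-3 - 2 i \sqrt{2}\right) \left(-5 + 2 \left(-1\right)\right) = \left(-3 - 2 i \sqrt{2}\right) \left(-5 - 2\right) = \left(-3 - 2 i \sqrt{2}\right) \left(-7\right) = 21 + 14 i \sqrt{2} \approx 21.0 + 19.799 i$)
$q p = \left(21 + 14 i \sqrt{2}\right) \left(-148\right) = -3108 - 2072 i \sqrt{2}$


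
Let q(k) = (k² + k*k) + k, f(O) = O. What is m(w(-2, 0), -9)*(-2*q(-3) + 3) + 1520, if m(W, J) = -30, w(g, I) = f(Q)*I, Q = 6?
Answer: 2330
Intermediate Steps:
q(k) = k + 2*k² (q(k) = (k² + k²) + k = 2*k² + k = k + 2*k²)
w(g, I) = 6*I
m(w(-2, 0), -9)*(-2*q(-3) + 3) + 1520 = -30*(-(-6)*(1 + 2*(-3)) + 3) + 1520 = -30*(-(-6)*(1 - 6) + 3) + 1520 = -30*(-(-6)*(-5) + 3) + 1520 = -30*(-2*15 + 3) + 1520 = -30*(-30 + 3) + 1520 = -30*(-27) + 1520 = 810 + 1520 = 2330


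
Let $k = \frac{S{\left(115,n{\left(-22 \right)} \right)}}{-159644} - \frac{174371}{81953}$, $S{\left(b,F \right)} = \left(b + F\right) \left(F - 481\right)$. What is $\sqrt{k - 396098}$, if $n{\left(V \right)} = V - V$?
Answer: $\frac{i \sqrt{16950383366972496595562095}}{6541652366} \approx 629.36 i$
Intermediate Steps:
$n{\left(V \right)} = 0$
$S{\left(b,F \right)} = \left(-481 + F\right) \left(F + b\right)$ ($S{\left(b,F \right)} = \left(F + b\right) \left(-481 + F\right) = \left(-481 + F\right) \left(F + b\right)$)
$k = - \frac{23304053729}{13083304732}$ ($k = \frac{0^{2} - 0 - 55315 + 0 \cdot 115}{-159644} - \frac{174371}{81953} = \left(0 + 0 - 55315 + 0\right) \left(- \frac{1}{159644}\right) - \frac{174371}{81953} = \left(-55315\right) \left(- \frac{1}{159644}\right) - \frac{174371}{81953} = \frac{55315}{159644} - \frac{174371}{81953} = - \frac{23304053729}{13083304732} \approx -1.7812$)
$\sqrt{k - 396098} = \sqrt{- \frac{23304053729}{13083304732} - 396098} = \sqrt{- \frac{5182294141789465}{13083304732}} = \frac{i \sqrt{16950383366972496595562095}}{6541652366}$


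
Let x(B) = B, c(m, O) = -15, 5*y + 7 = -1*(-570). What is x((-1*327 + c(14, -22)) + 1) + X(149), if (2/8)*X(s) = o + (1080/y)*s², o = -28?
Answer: 479286561/563 ≈ 8.5131e+5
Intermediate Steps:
y = 563/5 (y = -7/5 + (-1*(-570))/5 = -7/5 + (⅕)*570 = -7/5 + 114 = 563/5 ≈ 112.60)
X(s) = -112 + 21600*s²/563 (X(s) = 4*(-28 + (1080/(563/5))*s²) = 4*(-28 + (1080*(5/563))*s²) = 4*(-28 + 5400*s²/563) = -112 + 21600*s²/563)
x((-1*327 + c(14, -22)) + 1) + X(149) = ((-1*327 - 15) + 1) + (-112 + (21600/563)*149²) = ((-327 - 15) + 1) + (-112 + (21600/563)*22201) = (-342 + 1) + (-112 + 479541600/563) = -341 + 479478544/563 = 479286561/563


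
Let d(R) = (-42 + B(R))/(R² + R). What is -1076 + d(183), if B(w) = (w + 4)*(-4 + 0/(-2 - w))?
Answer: -18115931/16836 ≈ -1076.0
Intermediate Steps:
B(w) = -16 - 4*w (B(w) = (4 + w)*(-4 + 0) = (4 + w)*(-4) = -16 - 4*w)
d(R) = (-58 - 4*R)/(R + R²) (d(R) = (-42 + (-16 - 4*R))/(R² + R) = (-58 - 4*R)/(R + R²))
-1076 + d(183) = -1076 + 2*(-29 - 2*183)/(183*(1 + 183)) = -1076 + 2*(1/183)*(-29 - 366)/184 = -1076 + 2*(1/183)*(1/184)*(-395) = -1076 - 395/16836 = -18115931/16836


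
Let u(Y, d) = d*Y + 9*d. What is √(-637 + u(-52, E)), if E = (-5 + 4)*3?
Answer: 2*I*√127 ≈ 22.539*I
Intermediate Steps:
E = -3 (E = -1*3 = -3)
u(Y, d) = 9*d + Y*d (u(Y, d) = Y*d + 9*d = 9*d + Y*d)
√(-637 + u(-52, E)) = √(-637 - 3*(9 - 52)) = √(-637 - 3*(-43)) = √(-637 + 129) = √(-508) = 2*I*√127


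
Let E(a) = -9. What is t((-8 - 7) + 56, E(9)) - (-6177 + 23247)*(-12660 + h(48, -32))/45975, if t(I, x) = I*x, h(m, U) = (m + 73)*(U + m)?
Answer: 11072927/3065 ≈ 3612.7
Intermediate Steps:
h(m, U) = (73 + m)*(U + m)
t((-8 - 7) + 56, E(9)) - (-6177 + 23247)*(-12660 + h(48, -32))/45975 = ((-8 - 7) + 56)*(-9) - (-6177 + 23247)*(-12660 + (48² + 73*(-32) + 73*48 - 32*48))/45975 = (-15 + 56)*(-9) - 17070*(-12660 + (2304 - 2336 + 3504 - 1536))/45975 = 41*(-9) - 17070*(-12660 + 1936)/45975 = -369 - 17070*(-10724)/45975 = -369 - (-183058680)/45975 = -369 - 1*(-12203912/3065) = -369 + 12203912/3065 = 11072927/3065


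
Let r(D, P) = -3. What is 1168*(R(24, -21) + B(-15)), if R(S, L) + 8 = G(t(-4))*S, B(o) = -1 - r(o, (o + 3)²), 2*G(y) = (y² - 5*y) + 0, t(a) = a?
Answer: 497568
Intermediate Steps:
G(y) = y²/2 - 5*y/2 (G(y) = ((y² - 5*y) + 0)/2 = (y² - 5*y)/2 = y²/2 - 5*y/2)
B(o) = 2 (B(o) = -1 - 1*(-3) = -1 + 3 = 2)
R(S, L) = -8 + 18*S (R(S, L) = -8 + ((½)*(-4)*(-5 - 4))*S = -8 + ((½)*(-4)*(-9))*S = -8 + 18*S)
1168*(R(24, -21) + B(-15)) = 1168*((-8 + 18*24) + 2) = 1168*((-8 + 432) + 2) = 1168*(424 + 2) = 1168*426 = 497568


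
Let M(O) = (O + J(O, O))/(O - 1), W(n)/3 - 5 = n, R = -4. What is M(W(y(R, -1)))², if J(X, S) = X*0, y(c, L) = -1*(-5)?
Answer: 900/841 ≈ 1.0702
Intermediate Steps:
y(c, L) = 5
W(n) = 15 + 3*n
J(X, S) = 0
M(O) = O/(-1 + O) (M(O) = (O + 0)/(O - 1) = O/(-1 + O))
M(W(y(R, -1)))² = ((15 + 3*5)/(-1 + (15 + 3*5)))² = ((15 + 15)/(-1 + (15 + 15)))² = (30/(-1 + 30))² = (30/29)² = 900/841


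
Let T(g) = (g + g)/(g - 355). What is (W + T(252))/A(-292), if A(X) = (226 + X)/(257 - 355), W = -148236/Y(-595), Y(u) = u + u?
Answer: 17113306/96305 ≈ 177.70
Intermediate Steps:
T(g) = 2*g/(-355 + g) (T(g) = (2*g)/(-355 + g) = 2*g/(-355 + g))
Y(u) = 2*u
W = 74118/595 (W = -148236/(2*(-595)) = -148236/(-1190) = -148236*(-1/1190) = 74118/595 ≈ 124.57)
A(X) = -113/49 - X/98 (A(X) = (226 + X)/(-98) = (226 + X)*(-1/98) = -113/49 - X/98)
(W + T(252))/A(-292) = (74118/595 + 2*252/(-355 + 252))/(-113/49 - 1/98*(-292)) = (74118/595 + 2*252/(-103))/(-113/49 + 146/49) = (74118/595 + 2*252*(-1/103))/(33/49) = (74118/595 - 504/103)*(49/33) = (7334274/61285)*(49/33) = 17113306/96305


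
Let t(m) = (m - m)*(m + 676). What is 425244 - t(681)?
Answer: 425244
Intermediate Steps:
t(m) = 0 (t(m) = 0*(676 + m) = 0)
425244 - t(681) = 425244 - 1*0 = 425244 + 0 = 425244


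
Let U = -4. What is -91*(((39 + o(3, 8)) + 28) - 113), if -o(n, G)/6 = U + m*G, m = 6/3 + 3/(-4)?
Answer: 7462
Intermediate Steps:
m = 5/4 (m = 6*(1/3) + 3*(-1/4) = 2 - 3/4 = 5/4 ≈ 1.2500)
o(n, G) = 24 - 15*G/2 (o(n, G) = -6*(-4 + 5*G/4) = 24 - 15*G/2)
-91*(((39 + o(3, 8)) + 28) - 113) = -91*(((39 + (24 - 15/2*8)) + 28) - 113) = -91*(((39 + (24 - 60)) + 28) - 113) = -91*(((39 - 36) + 28) - 113) = -91*((3 + 28) - 113) = -91*(31 - 113) = -91*(-82) = 7462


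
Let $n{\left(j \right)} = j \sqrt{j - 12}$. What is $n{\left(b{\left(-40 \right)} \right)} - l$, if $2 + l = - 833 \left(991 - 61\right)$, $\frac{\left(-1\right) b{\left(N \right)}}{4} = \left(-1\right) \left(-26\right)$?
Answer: $774692 - 208 i \sqrt{29} \approx 7.7469 \cdot 10^{5} - 1120.1 i$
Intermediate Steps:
$b{\left(N \right)} = -104$ ($b{\left(N \right)} = - 4 \left(\left(-1\right) \left(-26\right)\right) = \left(-4\right) 26 = -104$)
$l = -774692$ ($l = -2 - 833 \left(991 - 61\right) = -2 - 774690 = -774692$)
$n{\left(j \right)} = j \sqrt{-12 + j}$
$n{\left(b{\left(-40 \right)} \right)} - l = - 104 \sqrt{-12 - 104} - -774692 = - 104 \sqrt{-116} + 774692 = - 104 \cdot 2 i \sqrt{29} + 774692 = - 208 i \sqrt{29} + 774692 = 774692 - 208 i \sqrt{29}$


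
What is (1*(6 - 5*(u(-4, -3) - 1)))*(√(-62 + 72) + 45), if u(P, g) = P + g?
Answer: 2070 + 46*√10 ≈ 2215.5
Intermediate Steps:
(1*(6 - 5*(u(-4, -3) - 1)))*(√(-62 + 72) + 45) = (1*(6 - 5*((-4 - 3) - 1)))*(√(-62 + 72) + 45) = (1*(6 - 5*(-7 - 1)))*(√10 + 45) = (1*(6 - 5*(-8)))*(45 + √10) = (1*(6 + 40))*(45 + √10) = (1*46)*(45 + √10) = 46*(45 + √10) = 2070 + 46*√10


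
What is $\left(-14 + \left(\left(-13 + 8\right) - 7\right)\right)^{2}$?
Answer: $676$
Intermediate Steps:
$\left(-14 + \left(\left(-13 + 8\right) - 7\right)\right)^{2} = \left(-14 - 12\right)^{2} = \left(-26\right)^{2} = 676$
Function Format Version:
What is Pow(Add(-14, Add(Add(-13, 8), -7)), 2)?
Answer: 676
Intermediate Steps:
Pow(Add(-14, Add(Add(-13, 8), -7)), 2) = Pow(Add(-14, Add(-5, -7)), 2) = Pow(Add(-14, -12), 2) = Pow(-26, 2) = 676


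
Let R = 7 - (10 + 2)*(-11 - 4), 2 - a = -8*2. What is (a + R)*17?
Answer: 3485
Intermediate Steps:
a = 18 (a = 2 - (-8)*2 = 2 - 1*(-16) = 2 + 16 = 18)
R = 187 (R = 7 - 12*(-15) = 7 - 1*(-180) = 7 + 180 = 187)
(a + R)*17 = (18 + 187)*17 = 205*17 = 3485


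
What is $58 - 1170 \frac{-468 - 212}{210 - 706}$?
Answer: $- \frac{47927}{31} \approx -1546.0$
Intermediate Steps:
$58 - 1170 \frac{-468 - 212}{210 - 706} = 58 - 1170 \left(- \frac{680}{-496}\right) = 58 - 1170 \left(\left(-680\right) \left(- \frac{1}{496}\right)\right) = 58 - \frac{49725}{31} = - \frac{47927}{31}$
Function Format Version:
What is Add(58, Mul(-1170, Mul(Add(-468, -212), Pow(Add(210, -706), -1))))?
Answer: Rational(-47927, 31) ≈ -1546.0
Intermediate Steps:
Add(58, Mul(-1170, Mul(Add(-468, -212), Pow(Add(210, -706), -1)))) = Add(58, Mul(-1170, Mul(-680, Pow(-496, -1)))) = Add(58, Mul(-1170, Mul(-680, Rational(-1, 496)))) = Add(58, Mul(-1170, Rational(85, 62))) = Add(58, Rational(-49725, 31)) = Rational(-47927, 31)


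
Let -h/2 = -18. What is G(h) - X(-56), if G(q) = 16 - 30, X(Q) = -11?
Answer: -3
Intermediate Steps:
h = 36 (h = -2*(-18) = 36)
G(q) = -14
G(h) - X(-56) = -14 - 1*(-11) = -14 + 11 = -3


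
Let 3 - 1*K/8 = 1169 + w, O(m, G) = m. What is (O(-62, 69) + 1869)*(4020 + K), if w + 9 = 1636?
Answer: -33111468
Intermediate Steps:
w = 1627 (w = -9 + 1636 = 1627)
K = -22344 (K = 24 - 8*(1169 + 1627) = 24 - 8*2796 = 24 - 22368 = -22344)
(O(-62, 69) + 1869)*(4020 + K) = (-62 + 1869)*(4020 - 22344) = 1807*(-18324) = -33111468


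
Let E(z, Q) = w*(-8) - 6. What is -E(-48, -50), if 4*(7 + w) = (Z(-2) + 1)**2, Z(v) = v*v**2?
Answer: 48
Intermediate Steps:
Z(v) = v**3
w = 21/4 (w = -7 + ((-2)**3 + 1)**2/4 = -7 + (-8 + 1)**2/4 = -7 + (1/4)*(-7)**2 = -7 + (1/4)*49 = -7 + 49/4 = 21/4 ≈ 5.2500)
E(z, Q) = -48 (E(z, Q) = (21/4)*(-8) - 6 = -42 - 6 = -48)
-E(-48, -50) = -1*(-48) = 48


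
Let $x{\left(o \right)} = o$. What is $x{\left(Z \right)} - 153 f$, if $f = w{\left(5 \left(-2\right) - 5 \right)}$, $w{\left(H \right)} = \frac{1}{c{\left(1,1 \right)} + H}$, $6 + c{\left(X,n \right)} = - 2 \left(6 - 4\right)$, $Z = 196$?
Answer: $\frac{5053}{25} \approx 202.12$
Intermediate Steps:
$c{\left(X,n \right)} = -10$ ($c{\left(X,n \right)} = -6 - 2 \left(6 - 4\right) = -6 - 4 = -10$)
$w{\left(H \right)} = \frac{1}{-10 + H}$
$f = - \frac{1}{25}$ ($f = \frac{1}{-10 + \left(5 \left(-2\right) - 5\right)} = \frac{1}{-10 - 15} = \frac{1}{-25} = - \frac{1}{25} \approx -0.04$)
$x{\left(Z \right)} - 153 f = 196 - - \frac{153}{25} = 196 + \frac{153}{25} = \frac{5053}{25}$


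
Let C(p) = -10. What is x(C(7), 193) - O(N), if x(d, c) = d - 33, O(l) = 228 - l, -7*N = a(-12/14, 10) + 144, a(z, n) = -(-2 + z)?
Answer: -14307/49 ≈ -291.98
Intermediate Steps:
a(z, n) = 2 - z
N = -1028/49 (N = -((2 - (-12)/14) + 144)/7 = -((2 - 1*(-6/7)) + 144)/7 = -((2 + 6/7) + 144)/7 = -(20/7 + 144)/7 = -⅐*1028/7 = -1028/49 ≈ -20.980)
x(d, c) = -33 + d
x(C(7), 193) - O(N) = (-33 - 10) - (228 - 1*(-1028/49)) = -43 - (228 + 1028/49) = -43 - 1*12200/49 = -43 - 12200/49 = -14307/49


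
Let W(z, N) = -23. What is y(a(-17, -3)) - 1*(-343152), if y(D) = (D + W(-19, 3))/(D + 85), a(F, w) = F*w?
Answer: 11667175/34 ≈ 3.4315e+5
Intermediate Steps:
y(D) = (-23 + D)/(85 + D) (y(D) = (D - 23)/(D + 85) = (-23 + D)/(85 + D))
y(a(-17, -3)) - 1*(-343152) = (-23 - 17*(-3))/(85 - 17*(-3)) - 1*(-343152) = (-23 + 51)/(85 + 51) + 343152 = 28/136 + 343152 = (1/136)*28 + 343152 = 7/34 + 343152 = 11667175/34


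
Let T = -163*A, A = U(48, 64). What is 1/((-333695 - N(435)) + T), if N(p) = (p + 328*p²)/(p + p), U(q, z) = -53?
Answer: -2/792793 ≈ -2.5227e-6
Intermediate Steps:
A = -53
N(p) = (p + 328*p²)/(2*p) (N(p) = (p + 328*p²)/((2*p)) = (p + 328*p²)*(1/(2*p)) = (p + 328*p²)/(2*p))
T = 8639 (T = -163*(-53) = 8639)
1/((-333695 - N(435)) + T) = 1/((-333695 - (½ + 164*435)) + 8639) = 1/((-333695 - (½ + 71340)) + 8639) = 1/((-333695 - 1*142681/2) + 8639) = 1/((-333695 - 142681/2) + 8639) = 1/(-810071/2 + 8639) = 1/(-792793/2) = -2/792793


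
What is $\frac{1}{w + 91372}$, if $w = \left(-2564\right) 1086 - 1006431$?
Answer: $- \frac{1}{3699563} \approx -2.703 \cdot 10^{-7}$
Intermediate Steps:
$w = -3790935$ ($w = -2784504 - 1006431 = -3790935$)
$\frac{1}{w + 91372} = \frac{1}{-3790935 + 91372} = \frac{1}{-3699563} = - \frac{1}{3699563}$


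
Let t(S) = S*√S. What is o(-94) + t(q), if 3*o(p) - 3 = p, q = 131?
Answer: -91/3 + 131*√131 ≈ 1469.0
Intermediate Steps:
o(p) = 1 + p/3
t(S) = S^(3/2)
o(-94) + t(q) = (1 + (⅓)*(-94)) + 131^(3/2) = (1 - 94/3) + 131*√131 = -91/3 + 131*√131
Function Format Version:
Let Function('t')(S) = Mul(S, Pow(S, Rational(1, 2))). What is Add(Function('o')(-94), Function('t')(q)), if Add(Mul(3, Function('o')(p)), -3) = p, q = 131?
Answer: Add(Rational(-91, 3), Mul(131, Pow(131, Rational(1, 2)))) ≈ 1469.0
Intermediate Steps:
Function('o')(p) = Add(1, Mul(Rational(1, 3), p))
Function('t')(S) = Pow(S, Rational(3, 2))
Add(Function('o')(-94), Function('t')(q)) = Add(Add(1, Mul(Rational(1, 3), -94)), Pow(131, Rational(3, 2))) = Add(Add(1, Rational(-94, 3)), Mul(131, Pow(131, Rational(1, 2)))) = Add(Rational(-91, 3), Mul(131, Pow(131, Rational(1, 2))))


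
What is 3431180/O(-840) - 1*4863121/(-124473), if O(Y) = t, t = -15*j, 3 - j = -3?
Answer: -14221719575/373419 ≈ -38085.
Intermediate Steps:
j = 6 (j = 3 - 1*(-3) = 3 + 3 = 6)
t = -90 (t = -15*6 = -90)
O(Y) = -90
3431180/O(-840) - 1*4863121/(-124473) = 3431180/(-90) - 1*4863121/(-124473) = 3431180*(-1/90) - 4863121*(-1/124473) = -343118/9 + 4863121/124473 = -14221719575/373419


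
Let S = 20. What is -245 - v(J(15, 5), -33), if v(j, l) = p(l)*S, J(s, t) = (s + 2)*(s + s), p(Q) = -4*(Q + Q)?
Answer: -5525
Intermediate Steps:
p(Q) = -8*Q
J(s, t) = 2*s*(2 + s) (J(s, t) = (2 + s)*(2*s) = 2*s*(2 + s))
v(j, l) = -160*l (v(j, l) = -8*l*20 = -160*l)
-245 - v(J(15, 5), -33) = -245 - (-160)*(-33) = -245 - 1*5280 = -245 - 5280 = -5525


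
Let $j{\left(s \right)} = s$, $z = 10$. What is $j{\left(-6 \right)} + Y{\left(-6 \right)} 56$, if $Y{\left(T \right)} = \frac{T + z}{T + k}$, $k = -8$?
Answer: $-22$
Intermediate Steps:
$Y{\left(T \right)} = \frac{10 + T}{-8 + T}$ ($Y{\left(T \right)} = \frac{T + 10}{T - 8} = \frac{10 + T}{-8 + T}$)
$j{\left(-6 \right)} + Y{\left(-6 \right)} 56 = -6 + \frac{10 - 6}{-8 - 6} \cdot 56 = -6 + \frac{1}{-14} \cdot 4 \cdot 56 = -6 + \left(- \frac{1}{14}\right) 4 \cdot 56 = -6 - 16 = -22$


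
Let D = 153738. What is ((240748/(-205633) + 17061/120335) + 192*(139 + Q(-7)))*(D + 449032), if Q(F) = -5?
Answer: 76745877470469250442/4948969411 ≈ 1.5507e+10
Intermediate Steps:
((240748/(-205633) + 17061/120335) + 192*(139 + Q(-7)))*(D + 449032) = ((240748/(-205633) + 17061/120335) + 192*(139 - 5))*(153738 + 449032) = ((240748*(-1/205633) + 17061*(1/120335)) + 192*134)*602770 = ((-240748/205633 + 17061/120335) + 25728)*602770 = (-25462105967/24744847055 + 25728)*602770 = (636609962925073/24744847055)*602770 = 76745877470469250442/4948969411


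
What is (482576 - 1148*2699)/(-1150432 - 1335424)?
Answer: 653969/621464 ≈ 1.0523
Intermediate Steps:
(482576 - 1148*2699)/(-1150432 - 1335424) = (482576 - 3098452)/(-2485856) = -2615876*(-1/2485856) = 653969/621464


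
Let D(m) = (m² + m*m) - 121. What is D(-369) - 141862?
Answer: 130339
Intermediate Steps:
D(m) = -121 + 2*m² (D(m) = (m² + m²) - 121 = 2*m² - 121 = -121 + 2*m²)
D(-369) - 141862 = (-121 + 2*(-369)²) - 141862 = (-121 + 2*136161) - 141862 = (-121 + 272322) - 141862 = 272201 - 141862 = 130339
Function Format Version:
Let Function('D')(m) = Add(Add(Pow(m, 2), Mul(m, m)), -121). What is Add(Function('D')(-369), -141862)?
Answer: 130339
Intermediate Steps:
Function('D')(m) = Add(-121, Mul(2, Pow(m, 2))) (Function('D')(m) = Add(Add(Pow(m, 2), Pow(m, 2)), -121) = Add(Mul(2, Pow(m, 2)), -121) = Add(-121, Mul(2, Pow(m, 2))))
Add(Function('D')(-369), -141862) = Add(Add(-121, Mul(2, Pow(-369, 2))), -141862) = Add(Add(-121, Mul(2, 136161)), -141862) = Add(Add(-121, 272322), -141862) = Add(272201, -141862) = 130339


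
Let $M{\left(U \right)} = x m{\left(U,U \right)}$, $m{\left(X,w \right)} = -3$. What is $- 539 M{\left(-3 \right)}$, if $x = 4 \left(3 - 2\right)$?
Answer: $6468$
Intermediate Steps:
$x = 4$ ($x = 4 \cdot 1 = 4$)
$M{\left(U \right)} = -12$ ($M{\left(U \right)} = 4 \left(-3\right) = -12$)
$- 539 M{\left(-3 \right)} = \left(-539\right) \left(-12\right) = 6468$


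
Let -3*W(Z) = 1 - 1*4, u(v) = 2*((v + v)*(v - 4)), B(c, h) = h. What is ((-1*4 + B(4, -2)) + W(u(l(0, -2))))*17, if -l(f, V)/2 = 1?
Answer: -85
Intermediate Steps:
l(f, V) = -2 (l(f, V) = -2*1 = -2)
u(v) = 4*v*(-4 + v) (u(v) = 2*((2*v)*(-4 + v)) = 2*(2*v*(-4 + v)) = 4*v*(-4 + v))
W(Z) = 1 (W(Z) = -(1 - 1*4)/3 = -(1 - 4)/3 = -1/3*(-3) = 1)
((-1*4 + B(4, -2)) + W(u(l(0, -2))))*17 = ((-1*4 - 2) + 1)*17 = ((-4 - 2) + 1)*17 = (-6 + 1)*17 = -5*17 = -85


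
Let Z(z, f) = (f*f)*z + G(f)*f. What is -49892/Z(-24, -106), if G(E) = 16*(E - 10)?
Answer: 12473/18232 ≈ 0.68413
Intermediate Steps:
G(E) = -160 + 16*E (G(E) = 16*(-10 + E) = -160 + 16*E)
Z(z, f) = f*(-160 + 16*f) + z*f² (Z(z, f) = (f*f)*z + (-160 + 16*f)*f = f²*z + f*(-160 + 16*f) = z*f² + f*(-160 + 16*f) = f*(-160 + 16*f) + z*f²)
-49892/Z(-24, -106) = -49892*(-1/(106*(-160 + 16*(-106) - 106*(-24)))) = -49892*(-1/(106*(-160 - 1696 + 2544))) = -49892/((-106*688)) = -49892/(-72928) = -49892*(-1/72928) = 12473/18232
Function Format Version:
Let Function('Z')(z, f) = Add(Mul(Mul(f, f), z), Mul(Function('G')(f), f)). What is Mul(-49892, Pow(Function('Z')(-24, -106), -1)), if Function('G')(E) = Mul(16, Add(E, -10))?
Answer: Rational(12473, 18232) ≈ 0.68413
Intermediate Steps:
Function('G')(E) = Add(-160, Mul(16, E)) (Function('G')(E) = Mul(16, Add(-10, E)) = Add(-160, Mul(16, E)))
Function('Z')(z, f) = Add(Mul(f, Add(-160, Mul(16, f))), Mul(z, Pow(f, 2))) (Function('Z')(z, f) = Add(Mul(Mul(f, f), z), Mul(Add(-160, Mul(16, f)), f)) = Add(Mul(Pow(f, 2), z), Mul(f, Add(-160, Mul(16, f)))) = Add(Mul(z, Pow(f, 2)), Mul(f, Add(-160, Mul(16, f)))) = Add(Mul(f, Add(-160, Mul(16, f))), Mul(z, Pow(f, 2))))
Mul(-49892, Pow(Function('Z')(-24, -106), -1)) = Mul(-49892, Pow(Mul(-106, Add(-160, Mul(16, -106), Mul(-106, -24))), -1)) = Mul(-49892, Pow(Mul(-106, Add(-160, -1696, 2544)), -1)) = Mul(-49892, Pow(Mul(-106, 688), -1)) = Mul(-49892, Pow(-72928, -1)) = Mul(-49892, Rational(-1, 72928)) = Rational(12473, 18232)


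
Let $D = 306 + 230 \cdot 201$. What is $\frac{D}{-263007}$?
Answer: $- \frac{15512}{87669} \approx -0.17694$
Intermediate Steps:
$D = 46536$ ($D = 306 + 46230 = 46536$)
$\frac{D}{-263007} = \frac{46536}{-263007} = 46536 \left(- \frac{1}{263007}\right) = - \frac{15512}{87669}$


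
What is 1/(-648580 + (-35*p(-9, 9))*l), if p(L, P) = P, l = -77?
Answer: -1/624325 ≈ -1.6017e-6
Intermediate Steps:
1/(-648580 + (-35*p(-9, 9))*l) = 1/(-648580 - 35*9*(-77)) = 1/(-648580 - 315*(-77)) = 1/(-648580 + 24255) = 1/(-624325) = -1/624325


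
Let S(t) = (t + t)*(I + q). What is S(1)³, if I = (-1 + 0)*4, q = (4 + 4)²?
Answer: 1728000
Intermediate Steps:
q = 64 (q = 8² = 64)
I = -4 (I = -1*4 = -4)
S(t) = 120*t (S(t) = (t + t)*(-4 + 64) = (2*t)*60 = 120*t)
S(1)³ = (120*1)³ = 120³ = 1728000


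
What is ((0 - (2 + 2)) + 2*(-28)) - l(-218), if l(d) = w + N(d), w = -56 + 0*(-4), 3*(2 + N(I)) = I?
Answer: 212/3 ≈ 70.667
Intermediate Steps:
N(I) = -2 + I/3
w = -56 (w = -56 + 0 = -56)
l(d) = -58 + d/3 (l(d) = -56 + (-2 + d/3) = -58 + d/3)
((0 - (2 + 2)) + 2*(-28)) - l(-218) = ((0 - (2 + 2)) + 2*(-28)) - (-58 + (1/3)*(-218)) = ((0 - 1*4) - 56) - (-58 - 218/3) = ((0 - 4) - 56) - 1*(-392/3) = (-4 - 56) + 392/3 = -60 + 392/3 = 212/3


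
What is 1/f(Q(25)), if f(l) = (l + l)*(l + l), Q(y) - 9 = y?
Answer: 1/4624 ≈ 0.00021626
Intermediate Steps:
Q(y) = 9 + y
f(l) = 4*l² (f(l) = (2*l)*(2*l) = 4*l²)
1/f(Q(25)) = 1/(4*(9 + 25)²) = 1/(4*34²) = 1/(4*1156) = 1/4624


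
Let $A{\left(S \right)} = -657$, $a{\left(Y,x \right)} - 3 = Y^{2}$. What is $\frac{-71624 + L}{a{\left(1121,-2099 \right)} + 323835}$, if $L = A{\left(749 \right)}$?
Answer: $- \frac{72281}{1580479} \approx -0.045734$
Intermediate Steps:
$a{\left(Y,x \right)} = 3 + Y^{2}$
$L = -657$
$\frac{-71624 + L}{a{\left(1121,-2099 \right)} + 323835} = \frac{-71624 - 657}{\left(3 + 1121^{2}\right) + 323835} = - \frac{72281}{\left(3 + 1256641\right) + 323835} = - \frac{72281}{1256644 + 323835} = - \frac{72281}{1580479}$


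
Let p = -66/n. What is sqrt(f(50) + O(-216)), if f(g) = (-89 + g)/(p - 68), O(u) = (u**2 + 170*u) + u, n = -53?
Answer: sqrt(121676868726)/3538 ≈ 98.593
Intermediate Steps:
p = 66/53 (p = -66/(-53) = -66*(-1/53) = 66/53 ≈ 1.2453)
O(u) = u**2 + 171*u
f(g) = 4717/3538 - 53*g/3538 (f(g) = (-89 + g)/(66/53 - 68) = (-89 + g)/(-3538/53) = (-89 + g)*(-53/3538) = 4717/3538 - 53*g/3538)
sqrt(f(50) + O(-216)) = sqrt((4717/3538 - 53/3538*50) - 216*(171 - 216)) = sqrt((4717/3538 - 1325/1769) - 216*(-45)) = sqrt(2067/3538 + 9720) = sqrt(34391427/3538) = sqrt(121676868726)/3538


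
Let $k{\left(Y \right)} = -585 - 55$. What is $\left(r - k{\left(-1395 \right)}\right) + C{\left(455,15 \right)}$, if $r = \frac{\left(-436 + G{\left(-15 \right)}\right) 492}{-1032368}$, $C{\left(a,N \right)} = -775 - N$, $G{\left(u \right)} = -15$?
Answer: $- \frac{38658327}{258092} \approx -149.79$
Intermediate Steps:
$k{\left(Y \right)} = -640$ ($k{\left(Y \right)} = -585 - 55 = -640$)
$r = \frac{55473}{258092}$ ($r = \frac{\left(-436 - 15\right) 492}{-1032368} = \left(-451\right) 492 \left(- \frac{1}{1032368}\right) = \left(-221892\right) \left(- \frac{1}{1032368}\right) = \frac{55473}{258092} \approx 0.21494$)
$\left(r - k{\left(-1395 \right)}\right) + C{\left(455,15 \right)} = \left(\frac{55473}{258092} - -640\right) - 790 = \left(\frac{55473}{258092} + 640\right) - 790 = \frac{165234353}{258092} - 790 = - \frac{38658327}{258092}$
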